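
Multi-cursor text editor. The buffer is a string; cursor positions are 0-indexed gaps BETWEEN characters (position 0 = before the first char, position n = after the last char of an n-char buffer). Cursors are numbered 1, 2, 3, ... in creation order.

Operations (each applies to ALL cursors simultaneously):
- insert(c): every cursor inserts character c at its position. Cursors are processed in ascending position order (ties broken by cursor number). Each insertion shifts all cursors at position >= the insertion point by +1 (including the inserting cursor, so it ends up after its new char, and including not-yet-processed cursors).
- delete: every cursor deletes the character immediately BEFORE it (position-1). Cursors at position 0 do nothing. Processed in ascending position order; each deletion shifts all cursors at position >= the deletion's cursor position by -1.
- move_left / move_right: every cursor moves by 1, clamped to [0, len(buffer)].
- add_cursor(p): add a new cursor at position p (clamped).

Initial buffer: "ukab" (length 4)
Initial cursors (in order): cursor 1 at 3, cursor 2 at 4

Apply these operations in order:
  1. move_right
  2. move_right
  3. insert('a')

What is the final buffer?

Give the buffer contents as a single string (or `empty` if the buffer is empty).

After op 1 (move_right): buffer="ukab" (len 4), cursors c1@4 c2@4, authorship ....
After op 2 (move_right): buffer="ukab" (len 4), cursors c1@4 c2@4, authorship ....
After op 3 (insert('a')): buffer="ukabaa" (len 6), cursors c1@6 c2@6, authorship ....12

Answer: ukabaa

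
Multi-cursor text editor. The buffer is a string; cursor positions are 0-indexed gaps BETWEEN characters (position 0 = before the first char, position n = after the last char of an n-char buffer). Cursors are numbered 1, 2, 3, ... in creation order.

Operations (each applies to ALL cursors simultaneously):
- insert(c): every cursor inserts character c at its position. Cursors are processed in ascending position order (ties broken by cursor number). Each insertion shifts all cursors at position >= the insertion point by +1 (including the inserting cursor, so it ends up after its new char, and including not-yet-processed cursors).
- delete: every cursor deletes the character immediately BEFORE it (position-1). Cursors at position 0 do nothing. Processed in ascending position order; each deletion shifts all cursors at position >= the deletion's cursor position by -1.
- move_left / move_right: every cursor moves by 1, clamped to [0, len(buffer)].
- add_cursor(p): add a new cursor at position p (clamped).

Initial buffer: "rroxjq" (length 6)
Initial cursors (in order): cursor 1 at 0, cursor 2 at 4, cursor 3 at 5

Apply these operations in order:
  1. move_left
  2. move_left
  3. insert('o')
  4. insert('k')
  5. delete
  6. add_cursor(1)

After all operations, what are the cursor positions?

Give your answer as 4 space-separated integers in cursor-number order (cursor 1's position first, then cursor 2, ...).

Answer: 1 4 6 1

Derivation:
After op 1 (move_left): buffer="rroxjq" (len 6), cursors c1@0 c2@3 c3@4, authorship ......
After op 2 (move_left): buffer="rroxjq" (len 6), cursors c1@0 c2@2 c3@3, authorship ......
After op 3 (insert('o')): buffer="orroooxjq" (len 9), cursors c1@1 c2@4 c3@6, authorship 1..2.3...
After op 4 (insert('k')): buffer="okrrokookxjq" (len 12), cursors c1@2 c2@6 c3@9, authorship 11..22.33...
After op 5 (delete): buffer="orroooxjq" (len 9), cursors c1@1 c2@4 c3@6, authorship 1..2.3...
After op 6 (add_cursor(1)): buffer="orroooxjq" (len 9), cursors c1@1 c4@1 c2@4 c3@6, authorship 1..2.3...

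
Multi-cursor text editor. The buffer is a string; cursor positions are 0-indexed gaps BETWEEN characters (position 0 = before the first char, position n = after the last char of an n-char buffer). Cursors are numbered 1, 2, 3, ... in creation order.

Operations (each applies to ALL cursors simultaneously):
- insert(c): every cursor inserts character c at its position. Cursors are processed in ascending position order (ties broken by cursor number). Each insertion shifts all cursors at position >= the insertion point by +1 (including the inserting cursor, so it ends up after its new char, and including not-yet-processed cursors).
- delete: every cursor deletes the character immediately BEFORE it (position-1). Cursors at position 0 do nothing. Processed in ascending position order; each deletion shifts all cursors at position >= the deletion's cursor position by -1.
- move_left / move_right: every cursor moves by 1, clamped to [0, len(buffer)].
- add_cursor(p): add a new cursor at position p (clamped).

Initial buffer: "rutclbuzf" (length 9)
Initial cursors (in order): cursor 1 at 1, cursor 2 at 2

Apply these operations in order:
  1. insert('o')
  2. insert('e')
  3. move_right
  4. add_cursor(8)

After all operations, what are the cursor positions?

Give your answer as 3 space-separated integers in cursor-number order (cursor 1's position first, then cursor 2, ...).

After op 1 (insert('o')): buffer="rouotclbuzf" (len 11), cursors c1@2 c2@4, authorship .1.2.......
After op 2 (insert('e')): buffer="roeuoetclbuzf" (len 13), cursors c1@3 c2@6, authorship .11.22.......
After op 3 (move_right): buffer="roeuoetclbuzf" (len 13), cursors c1@4 c2@7, authorship .11.22.......
After op 4 (add_cursor(8)): buffer="roeuoetclbuzf" (len 13), cursors c1@4 c2@7 c3@8, authorship .11.22.......

Answer: 4 7 8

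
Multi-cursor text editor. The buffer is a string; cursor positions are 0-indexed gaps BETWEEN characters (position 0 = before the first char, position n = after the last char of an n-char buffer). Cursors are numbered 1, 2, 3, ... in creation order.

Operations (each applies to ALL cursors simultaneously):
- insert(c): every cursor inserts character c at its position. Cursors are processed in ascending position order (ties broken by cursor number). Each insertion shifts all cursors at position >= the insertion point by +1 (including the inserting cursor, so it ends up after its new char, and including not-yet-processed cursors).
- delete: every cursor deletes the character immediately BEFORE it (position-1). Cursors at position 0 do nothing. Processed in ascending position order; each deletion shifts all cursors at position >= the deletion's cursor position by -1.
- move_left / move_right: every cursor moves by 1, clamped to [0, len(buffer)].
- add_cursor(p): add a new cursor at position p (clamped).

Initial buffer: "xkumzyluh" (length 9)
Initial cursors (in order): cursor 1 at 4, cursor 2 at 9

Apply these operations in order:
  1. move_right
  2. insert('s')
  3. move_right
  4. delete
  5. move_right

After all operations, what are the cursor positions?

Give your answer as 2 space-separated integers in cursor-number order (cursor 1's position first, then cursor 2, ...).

Answer: 7 9

Derivation:
After op 1 (move_right): buffer="xkumzyluh" (len 9), cursors c1@5 c2@9, authorship .........
After op 2 (insert('s')): buffer="xkumzsyluhs" (len 11), cursors c1@6 c2@11, authorship .....1....2
After op 3 (move_right): buffer="xkumzsyluhs" (len 11), cursors c1@7 c2@11, authorship .....1....2
After op 4 (delete): buffer="xkumzsluh" (len 9), cursors c1@6 c2@9, authorship .....1...
After op 5 (move_right): buffer="xkumzsluh" (len 9), cursors c1@7 c2@9, authorship .....1...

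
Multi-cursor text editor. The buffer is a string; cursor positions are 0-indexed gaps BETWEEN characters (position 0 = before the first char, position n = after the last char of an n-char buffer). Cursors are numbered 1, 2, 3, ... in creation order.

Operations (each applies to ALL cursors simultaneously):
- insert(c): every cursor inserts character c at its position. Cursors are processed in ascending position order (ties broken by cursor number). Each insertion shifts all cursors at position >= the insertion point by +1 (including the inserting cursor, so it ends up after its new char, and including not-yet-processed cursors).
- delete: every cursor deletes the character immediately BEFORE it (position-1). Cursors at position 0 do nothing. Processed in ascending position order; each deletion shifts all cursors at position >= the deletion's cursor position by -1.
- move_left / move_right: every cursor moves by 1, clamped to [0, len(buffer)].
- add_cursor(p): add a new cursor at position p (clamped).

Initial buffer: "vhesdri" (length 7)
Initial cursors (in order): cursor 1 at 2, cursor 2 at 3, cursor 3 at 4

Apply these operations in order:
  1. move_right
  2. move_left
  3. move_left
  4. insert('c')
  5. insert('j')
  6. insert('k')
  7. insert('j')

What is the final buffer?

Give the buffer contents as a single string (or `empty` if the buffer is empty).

Answer: vcjkjhcjkjecjkjsdri

Derivation:
After op 1 (move_right): buffer="vhesdri" (len 7), cursors c1@3 c2@4 c3@5, authorship .......
After op 2 (move_left): buffer="vhesdri" (len 7), cursors c1@2 c2@3 c3@4, authorship .......
After op 3 (move_left): buffer="vhesdri" (len 7), cursors c1@1 c2@2 c3@3, authorship .......
After op 4 (insert('c')): buffer="vchcecsdri" (len 10), cursors c1@2 c2@4 c3@6, authorship .1.2.3....
After op 5 (insert('j')): buffer="vcjhcjecjsdri" (len 13), cursors c1@3 c2@6 c3@9, authorship .11.22.33....
After op 6 (insert('k')): buffer="vcjkhcjkecjksdri" (len 16), cursors c1@4 c2@8 c3@12, authorship .111.222.333....
After op 7 (insert('j')): buffer="vcjkjhcjkjecjkjsdri" (len 19), cursors c1@5 c2@10 c3@15, authorship .1111.2222.3333....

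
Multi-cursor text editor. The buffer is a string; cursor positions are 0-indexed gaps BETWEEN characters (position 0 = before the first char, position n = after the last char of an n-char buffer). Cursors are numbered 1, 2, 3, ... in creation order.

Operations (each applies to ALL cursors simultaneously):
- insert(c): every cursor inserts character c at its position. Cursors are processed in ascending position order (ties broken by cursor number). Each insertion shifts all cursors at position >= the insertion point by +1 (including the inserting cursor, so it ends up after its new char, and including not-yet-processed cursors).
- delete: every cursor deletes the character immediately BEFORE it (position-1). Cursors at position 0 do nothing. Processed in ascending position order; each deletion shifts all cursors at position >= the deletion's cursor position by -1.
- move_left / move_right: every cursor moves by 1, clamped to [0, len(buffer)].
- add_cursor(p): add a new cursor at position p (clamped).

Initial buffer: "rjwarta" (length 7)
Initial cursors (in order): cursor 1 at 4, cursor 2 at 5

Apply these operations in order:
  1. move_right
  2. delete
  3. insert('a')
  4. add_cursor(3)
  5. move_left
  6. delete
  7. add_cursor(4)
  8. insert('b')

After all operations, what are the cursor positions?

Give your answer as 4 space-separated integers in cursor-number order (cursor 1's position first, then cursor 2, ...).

Answer: 5 5 2 8

Derivation:
After op 1 (move_right): buffer="rjwarta" (len 7), cursors c1@5 c2@6, authorship .......
After op 2 (delete): buffer="rjwaa" (len 5), cursors c1@4 c2@4, authorship .....
After op 3 (insert('a')): buffer="rjwaaaa" (len 7), cursors c1@6 c2@6, authorship ....12.
After op 4 (add_cursor(3)): buffer="rjwaaaa" (len 7), cursors c3@3 c1@6 c2@6, authorship ....12.
After op 5 (move_left): buffer="rjwaaaa" (len 7), cursors c3@2 c1@5 c2@5, authorship ....12.
After op 6 (delete): buffer="rwaa" (len 4), cursors c3@1 c1@2 c2@2, authorship ..2.
After op 7 (add_cursor(4)): buffer="rwaa" (len 4), cursors c3@1 c1@2 c2@2 c4@4, authorship ..2.
After op 8 (insert('b')): buffer="rbwbbaab" (len 8), cursors c3@2 c1@5 c2@5 c4@8, authorship .3.122.4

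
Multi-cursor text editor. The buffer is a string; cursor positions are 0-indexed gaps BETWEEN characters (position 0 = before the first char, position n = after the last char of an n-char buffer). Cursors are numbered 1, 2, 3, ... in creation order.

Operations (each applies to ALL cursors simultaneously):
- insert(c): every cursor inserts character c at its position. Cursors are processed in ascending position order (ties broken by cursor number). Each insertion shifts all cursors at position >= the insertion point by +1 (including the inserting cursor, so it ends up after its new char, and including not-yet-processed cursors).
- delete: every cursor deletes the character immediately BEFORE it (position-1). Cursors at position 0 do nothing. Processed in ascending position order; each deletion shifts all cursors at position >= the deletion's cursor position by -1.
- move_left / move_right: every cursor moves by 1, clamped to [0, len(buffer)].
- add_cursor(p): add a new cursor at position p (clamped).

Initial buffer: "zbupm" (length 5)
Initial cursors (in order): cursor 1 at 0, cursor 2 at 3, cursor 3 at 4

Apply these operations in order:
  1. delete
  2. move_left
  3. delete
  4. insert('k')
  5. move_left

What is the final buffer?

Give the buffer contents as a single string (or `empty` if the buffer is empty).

Answer: kkkbm

Derivation:
After op 1 (delete): buffer="zbm" (len 3), cursors c1@0 c2@2 c3@2, authorship ...
After op 2 (move_left): buffer="zbm" (len 3), cursors c1@0 c2@1 c3@1, authorship ...
After op 3 (delete): buffer="bm" (len 2), cursors c1@0 c2@0 c3@0, authorship ..
After op 4 (insert('k')): buffer="kkkbm" (len 5), cursors c1@3 c2@3 c3@3, authorship 123..
After op 5 (move_left): buffer="kkkbm" (len 5), cursors c1@2 c2@2 c3@2, authorship 123..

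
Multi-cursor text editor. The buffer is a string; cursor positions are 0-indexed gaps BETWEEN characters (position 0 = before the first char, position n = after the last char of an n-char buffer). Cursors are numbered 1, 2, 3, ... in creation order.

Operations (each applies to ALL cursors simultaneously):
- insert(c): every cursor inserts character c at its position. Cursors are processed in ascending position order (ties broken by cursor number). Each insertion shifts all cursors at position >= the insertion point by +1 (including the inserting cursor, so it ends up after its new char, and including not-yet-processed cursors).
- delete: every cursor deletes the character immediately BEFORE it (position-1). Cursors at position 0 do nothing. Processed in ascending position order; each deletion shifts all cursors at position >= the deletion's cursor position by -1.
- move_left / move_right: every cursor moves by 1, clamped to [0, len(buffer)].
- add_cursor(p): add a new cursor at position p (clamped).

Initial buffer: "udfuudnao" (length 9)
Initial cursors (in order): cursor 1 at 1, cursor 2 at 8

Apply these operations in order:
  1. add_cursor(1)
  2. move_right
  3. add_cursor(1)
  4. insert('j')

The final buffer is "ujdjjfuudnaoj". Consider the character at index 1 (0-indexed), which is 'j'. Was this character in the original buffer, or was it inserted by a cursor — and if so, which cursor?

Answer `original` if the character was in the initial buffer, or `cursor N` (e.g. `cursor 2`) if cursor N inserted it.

After op 1 (add_cursor(1)): buffer="udfuudnao" (len 9), cursors c1@1 c3@1 c2@8, authorship .........
After op 2 (move_right): buffer="udfuudnao" (len 9), cursors c1@2 c3@2 c2@9, authorship .........
After op 3 (add_cursor(1)): buffer="udfuudnao" (len 9), cursors c4@1 c1@2 c3@2 c2@9, authorship .........
After op 4 (insert('j')): buffer="ujdjjfuudnaoj" (len 13), cursors c4@2 c1@5 c3@5 c2@13, authorship .4.13.......2
Authorship (.=original, N=cursor N): . 4 . 1 3 . . . . . . . 2
Index 1: author = 4

Answer: cursor 4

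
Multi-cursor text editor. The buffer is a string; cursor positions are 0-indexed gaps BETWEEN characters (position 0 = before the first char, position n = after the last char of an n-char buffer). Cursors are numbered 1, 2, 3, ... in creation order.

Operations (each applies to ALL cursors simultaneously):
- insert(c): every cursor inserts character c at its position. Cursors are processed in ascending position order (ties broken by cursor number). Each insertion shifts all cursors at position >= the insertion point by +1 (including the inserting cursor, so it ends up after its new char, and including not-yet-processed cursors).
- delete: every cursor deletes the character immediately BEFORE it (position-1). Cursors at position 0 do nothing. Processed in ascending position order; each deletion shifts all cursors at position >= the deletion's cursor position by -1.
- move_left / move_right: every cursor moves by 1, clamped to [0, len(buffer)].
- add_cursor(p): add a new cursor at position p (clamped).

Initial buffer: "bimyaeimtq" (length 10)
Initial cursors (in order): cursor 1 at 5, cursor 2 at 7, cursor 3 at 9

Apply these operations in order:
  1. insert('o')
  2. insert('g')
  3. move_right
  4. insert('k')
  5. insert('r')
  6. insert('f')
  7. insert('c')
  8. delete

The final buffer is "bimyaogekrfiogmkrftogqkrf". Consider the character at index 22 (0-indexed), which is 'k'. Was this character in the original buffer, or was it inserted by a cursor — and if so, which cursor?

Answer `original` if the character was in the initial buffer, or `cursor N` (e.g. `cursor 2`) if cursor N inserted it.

After op 1 (insert('o')): buffer="bimyaoeiomtoq" (len 13), cursors c1@6 c2@9 c3@12, authorship .....1..2..3.
After op 2 (insert('g')): buffer="bimyaogeiogmtogq" (len 16), cursors c1@7 c2@11 c3@15, authorship .....11..22..33.
After op 3 (move_right): buffer="bimyaogeiogmtogq" (len 16), cursors c1@8 c2@12 c3@16, authorship .....11..22..33.
After op 4 (insert('k')): buffer="bimyaogekiogmktogqk" (len 19), cursors c1@9 c2@14 c3@19, authorship .....11.1.22.2.33.3
After op 5 (insert('r')): buffer="bimyaogekriogmkrtogqkr" (len 22), cursors c1@10 c2@16 c3@22, authorship .....11.11.22.22.33.33
After op 6 (insert('f')): buffer="bimyaogekrfiogmkrftogqkrf" (len 25), cursors c1@11 c2@18 c3@25, authorship .....11.111.22.222.33.333
After op 7 (insert('c')): buffer="bimyaogekrfciogmkrfctogqkrfc" (len 28), cursors c1@12 c2@20 c3@28, authorship .....11.1111.22.2222.33.3333
After op 8 (delete): buffer="bimyaogekrfiogmkrftogqkrf" (len 25), cursors c1@11 c2@18 c3@25, authorship .....11.111.22.222.33.333
Authorship (.=original, N=cursor N): . . . . . 1 1 . 1 1 1 . 2 2 . 2 2 2 . 3 3 . 3 3 3
Index 22: author = 3

Answer: cursor 3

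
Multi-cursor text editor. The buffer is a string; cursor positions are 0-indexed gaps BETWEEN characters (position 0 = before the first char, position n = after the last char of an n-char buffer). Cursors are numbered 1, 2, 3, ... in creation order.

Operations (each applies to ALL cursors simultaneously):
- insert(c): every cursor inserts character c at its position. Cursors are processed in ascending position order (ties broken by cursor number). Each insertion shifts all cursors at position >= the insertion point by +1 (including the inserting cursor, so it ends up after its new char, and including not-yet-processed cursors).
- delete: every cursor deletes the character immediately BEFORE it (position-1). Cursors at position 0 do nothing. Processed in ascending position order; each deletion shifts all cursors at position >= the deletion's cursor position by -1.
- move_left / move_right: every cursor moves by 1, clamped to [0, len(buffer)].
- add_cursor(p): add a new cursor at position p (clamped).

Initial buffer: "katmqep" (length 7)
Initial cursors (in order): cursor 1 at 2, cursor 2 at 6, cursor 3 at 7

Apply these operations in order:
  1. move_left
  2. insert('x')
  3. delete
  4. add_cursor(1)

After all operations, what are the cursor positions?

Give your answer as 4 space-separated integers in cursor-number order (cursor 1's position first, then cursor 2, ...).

After op 1 (move_left): buffer="katmqep" (len 7), cursors c1@1 c2@5 c3@6, authorship .......
After op 2 (insert('x')): buffer="kxatmqxexp" (len 10), cursors c1@2 c2@7 c3@9, authorship .1....2.3.
After op 3 (delete): buffer="katmqep" (len 7), cursors c1@1 c2@5 c3@6, authorship .......
After op 4 (add_cursor(1)): buffer="katmqep" (len 7), cursors c1@1 c4@1 c2@5 c3@6, authorship .......

Answer: 1 5 6 1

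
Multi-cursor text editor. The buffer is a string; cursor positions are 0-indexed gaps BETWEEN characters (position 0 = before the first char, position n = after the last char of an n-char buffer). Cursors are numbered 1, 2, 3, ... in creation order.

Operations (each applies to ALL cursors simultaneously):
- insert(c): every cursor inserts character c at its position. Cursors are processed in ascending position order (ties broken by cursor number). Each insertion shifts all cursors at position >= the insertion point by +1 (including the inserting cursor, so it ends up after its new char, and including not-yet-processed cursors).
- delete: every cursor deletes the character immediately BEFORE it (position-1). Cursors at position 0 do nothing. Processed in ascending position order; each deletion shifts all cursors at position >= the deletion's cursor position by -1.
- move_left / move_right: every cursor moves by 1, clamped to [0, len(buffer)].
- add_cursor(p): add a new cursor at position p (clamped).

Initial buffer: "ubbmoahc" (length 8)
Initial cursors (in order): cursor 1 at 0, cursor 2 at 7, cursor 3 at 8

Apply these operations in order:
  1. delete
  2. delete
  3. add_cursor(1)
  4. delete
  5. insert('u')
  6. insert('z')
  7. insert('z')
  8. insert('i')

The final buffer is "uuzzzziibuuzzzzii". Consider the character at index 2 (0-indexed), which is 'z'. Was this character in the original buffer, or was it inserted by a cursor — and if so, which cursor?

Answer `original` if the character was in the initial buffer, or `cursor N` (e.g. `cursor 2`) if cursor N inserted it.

After op 1 (delete): buffer="ubbmoa" (len 6), cursors c1@0 c2@6 c3@6, authorship ......
After op 2 (delete): buffer="ubbm" (len 4), cursors c1@0 c2@4 c3@4, authorship ....
After op 3 (add_cursor(1)): buffer="ubbm" (len 4), cursors c1@0 c4@1 c2@4 c3@4, authorship ....
After op 4 (delete): buffer="b" (len 1), cursors c1@0 c4@0 c2@1 c3@1, authorship .
After op 5 (insert('u')): buffer="uubuu" (len 5), cursors c1@2 c4@2 c2@5 c3@5, authorship 14.23
After op 6 (insert('z')): buffer="uuzzbuuzz" (len 9), cursors c1@4 c4@4 c2@9 c3@9, authorship 1414.2323
After op 7 (insert('z')): buffer="uuzzzzbuuzzzz" (len 13), cursors c1@6 c4@6 c2@13 c3@13, authorship 141414.232323
After op 8 (insert('i')): buffer="uuzzzziibuuzzzzii" (len 17), cursors c1@8 c4@8 c2@17 c3@17, authorship 14141414.23232323
Authorship (.=original, N=cursor N): 1 4 1 4 1 4 1 4 . 2 3 2 3 2 3 2 3
Index 2: author = 1

Answer: cursor 1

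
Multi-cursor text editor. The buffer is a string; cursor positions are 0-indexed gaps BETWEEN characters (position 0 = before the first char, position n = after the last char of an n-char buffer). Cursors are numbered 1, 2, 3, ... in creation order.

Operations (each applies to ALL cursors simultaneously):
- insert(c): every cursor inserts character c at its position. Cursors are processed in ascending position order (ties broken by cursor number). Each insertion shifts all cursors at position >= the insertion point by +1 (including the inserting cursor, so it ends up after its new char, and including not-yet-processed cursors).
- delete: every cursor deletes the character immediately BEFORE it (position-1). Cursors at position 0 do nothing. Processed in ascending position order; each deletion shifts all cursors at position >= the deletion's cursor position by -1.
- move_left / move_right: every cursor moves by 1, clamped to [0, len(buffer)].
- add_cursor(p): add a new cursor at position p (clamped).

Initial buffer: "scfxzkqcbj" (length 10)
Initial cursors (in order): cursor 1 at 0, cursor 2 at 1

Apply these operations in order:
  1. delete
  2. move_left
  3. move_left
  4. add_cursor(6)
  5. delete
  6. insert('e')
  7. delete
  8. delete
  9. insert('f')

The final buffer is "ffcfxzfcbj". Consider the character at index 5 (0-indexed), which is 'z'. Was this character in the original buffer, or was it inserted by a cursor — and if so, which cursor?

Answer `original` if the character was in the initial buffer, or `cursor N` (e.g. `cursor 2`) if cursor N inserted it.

After op 1 (delete): buffer="cfxzkqcbj" (len 9), cursors c1@0 c2@0, authorship .........
After op 2 (move_left): buffer="cfxzkqcbj" (len 9), cursors c1@0 c2@0, authorship .........
After op 3 (move_left): buffer="cfxzkqcbj" (len 9), cursors c1@0 c2@0, authorship .........
After op 4 (add_cursor(6)): buffer="cfxzkqcbj" (len 9), cursors c1@0 c2@0 c3@6, authorship .........
After op 5 (delete): buffer="cfxzkcbj" (len 8), cursors c1@0 c2@0 c3@5, authorship ........
After op 6 (insert('e')): buffer="eecfxzkecbj" (len 11), cursors c1@2 c2@2 c3@8, authorship 12.....3...
After op 7 (delete): buffer="cfxzkcbj" (len 8), cursors c1@0 c2@0 c3@5, authorship ........
After op 8 (delete): buffer="cfxzcbj" (len 7), cursors c1@0 c2@0 c3@4, authorship .......
After op 9 (insert('f')): buffer="ffcfxzfcbj" (len 10), cursors c1@2 c2@2 c3@7, authorship 12....3...
Authorship (.=original, N=cursor N): 1 2 . . . . 3 . . .
Index 5: author = original

Answer: original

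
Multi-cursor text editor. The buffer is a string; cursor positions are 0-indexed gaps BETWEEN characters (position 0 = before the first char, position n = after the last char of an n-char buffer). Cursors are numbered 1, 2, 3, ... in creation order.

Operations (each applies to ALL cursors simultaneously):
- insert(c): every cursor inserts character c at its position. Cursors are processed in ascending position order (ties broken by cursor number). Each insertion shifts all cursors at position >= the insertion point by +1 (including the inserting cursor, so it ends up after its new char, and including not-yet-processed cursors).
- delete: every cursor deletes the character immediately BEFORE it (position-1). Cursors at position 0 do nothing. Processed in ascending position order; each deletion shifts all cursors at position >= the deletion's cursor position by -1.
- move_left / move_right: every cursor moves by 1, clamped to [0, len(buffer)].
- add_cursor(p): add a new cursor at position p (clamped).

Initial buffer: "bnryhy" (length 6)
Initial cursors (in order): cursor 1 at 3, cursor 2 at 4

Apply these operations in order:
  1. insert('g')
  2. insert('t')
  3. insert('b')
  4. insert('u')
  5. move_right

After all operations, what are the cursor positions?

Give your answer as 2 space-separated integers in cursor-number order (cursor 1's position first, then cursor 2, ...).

Answer: 8 13

Derivation:
After op 1 (insert('g')): buffer="bnrgyghy" (len 8), cursors c1@4 c2@6, authorship ...1.2..
After op 2 (insert('t')): buffer="bnrgtygthy" (len 10), cursors c1@5 c2@8, authorship ...11.22..
After op 3 (insert('b')): buffer="bnrgtbygtbhy" (len 12), cursors c1@6 c2@10, authorship ...111.222..
After op 4 (insert('u')): buffer="bnrgtbuygtbuhy" (len 14), cursors c1@7 c2@12, authorship ...1111.2222..
After op 5 (move_right): buffer="bnrgtbuygtbuhy" (len 14), cursors c1@8 c2@13, authorship ...1111.2222..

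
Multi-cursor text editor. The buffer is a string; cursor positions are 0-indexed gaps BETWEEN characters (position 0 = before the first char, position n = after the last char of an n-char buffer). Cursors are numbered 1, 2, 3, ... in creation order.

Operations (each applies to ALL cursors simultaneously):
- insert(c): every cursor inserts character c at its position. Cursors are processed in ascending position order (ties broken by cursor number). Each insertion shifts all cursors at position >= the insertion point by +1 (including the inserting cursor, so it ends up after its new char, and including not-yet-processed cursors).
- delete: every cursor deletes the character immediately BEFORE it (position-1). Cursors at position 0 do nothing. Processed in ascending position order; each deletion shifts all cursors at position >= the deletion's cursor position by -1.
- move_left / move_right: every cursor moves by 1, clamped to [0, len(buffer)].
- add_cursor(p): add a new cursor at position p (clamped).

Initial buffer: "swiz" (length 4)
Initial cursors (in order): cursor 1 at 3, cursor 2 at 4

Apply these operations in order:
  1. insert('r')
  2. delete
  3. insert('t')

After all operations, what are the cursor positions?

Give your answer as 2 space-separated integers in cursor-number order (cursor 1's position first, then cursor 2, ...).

Answer: 4 6

Derivation:
After op 1 (insert('r')): buffer="swirzr" (len 6), cursors c1@4 c2@6, authorship ...1.2
After op 2 (delete): buffer="swiz" (len 4), cursors c1@3 c2@4, authorship ....
After op 3 (insert('t')): buffer="switzt" (len 6), cursors c1@4 c2@6, authorship ...1.2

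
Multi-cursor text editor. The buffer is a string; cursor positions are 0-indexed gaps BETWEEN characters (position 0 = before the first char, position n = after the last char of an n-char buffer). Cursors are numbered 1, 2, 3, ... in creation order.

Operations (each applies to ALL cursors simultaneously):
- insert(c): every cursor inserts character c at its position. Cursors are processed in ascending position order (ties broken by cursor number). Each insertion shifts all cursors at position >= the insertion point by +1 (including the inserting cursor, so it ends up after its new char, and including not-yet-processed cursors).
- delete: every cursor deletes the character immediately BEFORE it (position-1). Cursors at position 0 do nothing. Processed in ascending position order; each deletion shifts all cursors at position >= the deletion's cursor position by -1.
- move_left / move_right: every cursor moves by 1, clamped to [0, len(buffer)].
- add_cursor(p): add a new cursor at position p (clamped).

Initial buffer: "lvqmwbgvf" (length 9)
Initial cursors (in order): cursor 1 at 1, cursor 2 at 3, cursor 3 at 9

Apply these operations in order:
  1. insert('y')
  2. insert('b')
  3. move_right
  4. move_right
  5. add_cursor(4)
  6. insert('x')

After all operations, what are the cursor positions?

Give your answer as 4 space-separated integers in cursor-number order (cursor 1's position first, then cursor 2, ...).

After op 1 (insert('y')): buffer="lyvqymwbgvfy" (len 12), cursors c1@2 c2@5 c3@12, authorship .1..2......3
After op 2 (insert('b')): buffer="lybvqybmwbgvfyb" (len 15), cursors c1@3 c2@7 c3@15, authorship .11..22......33
After op 3 (move_right): buffer="lybvqybmwbgvfyb" (len 15), cursors c1@4 c2@8 c3@15, authorship .11..22......33
After op 4 (move_right): buffer="lybvqybmwbgvfyb" (len 15), cursors c1@5 c2@9 c3@15, authorship .11..22......33
After op 5 (add_cursor(4)): buffer="lybvqybmwbgvfyb" (len 15), cursors c4@4 c1@5 c2@9 c3@15, authorship .11..22......33
After op 6 (insert('x')): buffer="lybvxqxybmwxbgvfybx" (len 19), cursors c4@5 c1@7 c2@12 c3@19, authorship .11.4.122..2....333

Answer: 7 12 19 5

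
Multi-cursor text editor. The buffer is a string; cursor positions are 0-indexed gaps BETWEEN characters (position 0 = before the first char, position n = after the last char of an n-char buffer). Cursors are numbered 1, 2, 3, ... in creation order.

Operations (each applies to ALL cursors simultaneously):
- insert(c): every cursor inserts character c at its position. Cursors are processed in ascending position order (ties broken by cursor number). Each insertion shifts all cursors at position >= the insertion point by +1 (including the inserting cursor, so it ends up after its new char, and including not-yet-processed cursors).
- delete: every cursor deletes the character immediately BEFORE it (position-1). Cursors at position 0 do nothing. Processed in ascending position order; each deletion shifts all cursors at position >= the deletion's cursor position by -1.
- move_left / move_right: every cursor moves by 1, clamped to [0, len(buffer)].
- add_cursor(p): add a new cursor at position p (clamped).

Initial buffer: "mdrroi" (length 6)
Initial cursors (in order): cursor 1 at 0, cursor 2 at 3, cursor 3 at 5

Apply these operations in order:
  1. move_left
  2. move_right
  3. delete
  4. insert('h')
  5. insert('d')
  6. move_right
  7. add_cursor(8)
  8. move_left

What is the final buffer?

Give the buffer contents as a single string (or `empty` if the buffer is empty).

After op 1 (move_left): buffer="mdrroi" (len 6), cursors c1@0 c2@2 c3@4, authorship ......
After op 2 (move_right): buffer="mdrroi" (len 6), cursors c1@1 c2@3 c3@5, authorship ......
After op 3 (delete): buffer="dri" (len 3), cursors c1@0 c2@1 c3@2, authorship ...
After op 4 (insert('h')): buffer="hdhrhi" (len 6), cursors c1@1 c2@3 c3@5, authorship 1.2.3.
After op 5 (insert('d')): buffer="hddhdrhdi" (len 9), cursors c1@2 c2@5 c3@8, authorship 11.22.33.
After op 6 (move_right): buffer="hddhdrhdi" (len 9), cursors c1@3 c2@6 c3@9, authorship 11.22.33.
After op 7 (add_cursor(8)): buffer="hddhdrhdi" (len 9), cursors c1@3 c2@6 c4@8 c3@9, authorship 11.22.33.
After op 8 (move_left): buffer="hddhdrhdi" (len 9), cursors c1@2 c2@5 c4@7 c3@8, authorship 11.22.33.

Answer: hddhdrhdi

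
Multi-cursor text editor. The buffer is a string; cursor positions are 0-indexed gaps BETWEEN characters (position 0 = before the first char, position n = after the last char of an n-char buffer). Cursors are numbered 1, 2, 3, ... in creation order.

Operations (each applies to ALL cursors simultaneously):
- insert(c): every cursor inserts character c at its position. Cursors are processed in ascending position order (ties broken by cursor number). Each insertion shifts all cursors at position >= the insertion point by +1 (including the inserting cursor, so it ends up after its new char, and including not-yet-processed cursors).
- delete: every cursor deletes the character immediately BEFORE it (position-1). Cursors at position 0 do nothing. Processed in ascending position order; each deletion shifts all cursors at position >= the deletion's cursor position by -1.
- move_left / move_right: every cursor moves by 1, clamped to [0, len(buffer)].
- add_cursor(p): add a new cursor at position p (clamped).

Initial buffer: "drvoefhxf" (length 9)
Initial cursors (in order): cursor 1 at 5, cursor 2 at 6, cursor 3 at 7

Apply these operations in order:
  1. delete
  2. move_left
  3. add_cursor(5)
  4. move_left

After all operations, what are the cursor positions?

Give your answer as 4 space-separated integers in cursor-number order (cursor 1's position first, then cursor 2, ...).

Answer: 2 2 2 4

Derivation:
After op 1 (delete): buffer="drvoxf" (len 6), cursors c1@4 c2@4 c3@4, authorship ......
After op 2 (move_left): buffer="drvoxf" (len 6), cursors c1@3 c2@3 c3@3, authorship ......
After op 3 (add_cursor(5)): buffer="drvoxf" (len 6), cursors c1@3 c2@3 c3@3 c4@5, authorship ......
After op 4 (move_left): buffer="drvoxf" (len 6), cursors c1@2 c2@2 c3@2 c4@4, authorship ......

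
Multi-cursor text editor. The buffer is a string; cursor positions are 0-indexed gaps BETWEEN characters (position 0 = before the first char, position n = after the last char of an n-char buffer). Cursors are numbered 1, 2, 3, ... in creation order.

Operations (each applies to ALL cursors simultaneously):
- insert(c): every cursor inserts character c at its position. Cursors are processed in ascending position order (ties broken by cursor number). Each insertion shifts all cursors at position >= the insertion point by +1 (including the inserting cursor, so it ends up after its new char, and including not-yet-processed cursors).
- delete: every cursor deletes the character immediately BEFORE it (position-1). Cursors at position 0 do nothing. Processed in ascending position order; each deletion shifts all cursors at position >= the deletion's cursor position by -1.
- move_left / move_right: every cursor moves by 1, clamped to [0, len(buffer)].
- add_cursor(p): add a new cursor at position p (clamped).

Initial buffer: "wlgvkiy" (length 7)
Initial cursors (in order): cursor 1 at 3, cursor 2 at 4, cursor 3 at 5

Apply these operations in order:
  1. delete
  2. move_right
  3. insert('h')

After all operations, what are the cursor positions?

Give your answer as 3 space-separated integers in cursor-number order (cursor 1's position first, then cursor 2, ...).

Answer: 6 6 6

Derivation:
After op 1 (delete): buffer="wliy" (len 4), cursors c1@2 c2@2 c3@2, authorship ....
After op 2 (move_right): buffer="wliy" (len 4), cursors c1@3 c2@3 c3@3, authorship ....
After op 3 (insert('h')): buffer="wlihhhy" (len 7), cursors c1@6 c2@6 c3@6, authorship ...123.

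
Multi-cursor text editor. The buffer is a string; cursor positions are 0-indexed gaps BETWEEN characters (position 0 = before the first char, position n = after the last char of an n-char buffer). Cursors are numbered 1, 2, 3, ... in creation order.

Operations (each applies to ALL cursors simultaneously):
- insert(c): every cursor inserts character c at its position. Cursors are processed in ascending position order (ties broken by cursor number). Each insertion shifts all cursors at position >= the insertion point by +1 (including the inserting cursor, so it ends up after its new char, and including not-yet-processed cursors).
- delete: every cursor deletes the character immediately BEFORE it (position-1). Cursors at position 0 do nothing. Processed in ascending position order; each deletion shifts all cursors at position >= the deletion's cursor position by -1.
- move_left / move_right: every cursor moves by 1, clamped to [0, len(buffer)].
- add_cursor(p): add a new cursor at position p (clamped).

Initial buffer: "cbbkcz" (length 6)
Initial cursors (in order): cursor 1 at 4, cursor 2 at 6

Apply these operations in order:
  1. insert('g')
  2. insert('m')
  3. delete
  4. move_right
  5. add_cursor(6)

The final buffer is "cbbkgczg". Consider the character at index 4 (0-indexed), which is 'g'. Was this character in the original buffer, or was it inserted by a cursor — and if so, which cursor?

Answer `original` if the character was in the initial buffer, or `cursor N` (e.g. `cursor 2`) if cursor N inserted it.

Answer: cursor 1

Derivation:
After op 1 (insert('g')): buffer="cbbkgczg" (len 8), cursors c1@5 c2@8, authorship ....1..2
After op 2 (insert('m')): buffer="cbbkgmczgm" (len 10), cursors c1@6 c2@10, authorship ....11..22
After op 3 (delete): buffer="cbbkgczg" (len 8), cursors c1@5 c2@8, authorship ....1..2
After op 4 (move_right): buffer="cbbkgczg" (len 8), cursors c1@6 c2@8, authorship ....1..2
After op 5 (add_cursor(6)): buffer="cbbkgczg" (len 8), cursors c1@6 c3@6 c2@8, authorship ....1..2
Authorship (.=original, N=cursor N): . . . . 1 . . 2
Index 4: author = 1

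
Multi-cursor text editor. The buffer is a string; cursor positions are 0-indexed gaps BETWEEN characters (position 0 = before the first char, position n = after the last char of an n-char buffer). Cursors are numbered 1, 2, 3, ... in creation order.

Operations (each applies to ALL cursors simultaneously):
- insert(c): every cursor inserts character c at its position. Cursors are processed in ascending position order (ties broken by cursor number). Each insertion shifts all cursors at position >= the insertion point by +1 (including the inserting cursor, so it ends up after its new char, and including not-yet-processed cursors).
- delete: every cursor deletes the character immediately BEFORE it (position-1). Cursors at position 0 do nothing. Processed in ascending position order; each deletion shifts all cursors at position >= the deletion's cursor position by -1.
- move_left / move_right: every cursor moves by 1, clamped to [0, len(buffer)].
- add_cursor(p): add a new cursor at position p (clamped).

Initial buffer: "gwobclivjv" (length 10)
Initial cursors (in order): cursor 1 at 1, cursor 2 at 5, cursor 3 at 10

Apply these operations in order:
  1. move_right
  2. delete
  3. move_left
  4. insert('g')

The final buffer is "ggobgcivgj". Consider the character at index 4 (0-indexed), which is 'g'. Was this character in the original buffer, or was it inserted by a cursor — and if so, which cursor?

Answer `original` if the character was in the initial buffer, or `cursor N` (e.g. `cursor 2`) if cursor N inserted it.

Answer: cursor 2

Derivation:
After op 1 (move_right): buffer="gwobclivjv" (len 10), cursors c1@2 c2@6 c3@10, authorship ..........
After op 2 (delete): buffer="gobcivj" (len 7), cursors c1@1 c2@4 c3@7, authorship .......
After op 3 (move_left): buffer="gobcivj" (len 7), cursors c1@0 c2@3 c3@6, authorship .......
After op 4 (insert('g')): buffer="ggobgcivgj" (len 10), cursors c1@1 c2@5 c3@9, authorship 1...2...3.
Authorship (.=original, N=cursor N): 1 . . . 2 . . . 3 .
Index 4: author = 2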